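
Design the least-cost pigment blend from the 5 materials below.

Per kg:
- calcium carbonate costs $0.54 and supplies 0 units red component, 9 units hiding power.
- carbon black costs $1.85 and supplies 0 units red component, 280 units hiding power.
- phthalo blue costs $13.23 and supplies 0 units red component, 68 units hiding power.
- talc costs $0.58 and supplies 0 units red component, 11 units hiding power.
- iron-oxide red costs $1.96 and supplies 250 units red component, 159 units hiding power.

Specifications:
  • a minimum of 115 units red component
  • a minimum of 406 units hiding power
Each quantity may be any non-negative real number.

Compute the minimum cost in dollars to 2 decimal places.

$3.10

Treat it as an LP. Let x1 = kg of calcium carbonate, x2 = kg of carbon black, x3 = kg of phthalo blue, x4 = kg of talc, x5 = kg of iron-oxide red.
min 0.54x1 + 1.85x2 + 13.23x3 + 0.58x4 + 1.96x5 s.t.:
  250x5 ≥ 115   (red component)
  9x1 + 280x2 + 68x3 + 11x4 + 159x5 ≥ 406   (hiding power)
  x1, x2, x3, x4, x5 ≥ 0.
At the optimum only carbon black, iron-oxide red are positive (calcium carbonate, phthalo blue, talc = 0). There the red component and hiding power constraints are tight.
Optimal quantities: carbon black = 1.189 kg, iron-oxide red = 0.46 kg.
Hence cost = 1.85·1.189 + 1.96·0.46 = $3.1013.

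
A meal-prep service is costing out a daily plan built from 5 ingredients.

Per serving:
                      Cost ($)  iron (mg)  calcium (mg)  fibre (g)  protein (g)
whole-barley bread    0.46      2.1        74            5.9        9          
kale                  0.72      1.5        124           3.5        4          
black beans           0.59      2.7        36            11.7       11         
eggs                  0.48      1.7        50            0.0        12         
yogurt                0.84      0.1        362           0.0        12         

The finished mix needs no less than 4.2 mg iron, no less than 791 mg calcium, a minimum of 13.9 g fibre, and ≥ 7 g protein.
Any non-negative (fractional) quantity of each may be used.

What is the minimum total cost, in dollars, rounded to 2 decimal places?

This is a linear program. Let x1 = servings of whole-barley bread, x2 = servings of kale, x3 = servings of black beans, x4 = servings of eggs, x5 = servings of yogurt.
min 0.46x1 + 0.72x2 + 0.59x3 + 0.48x4 + 0.84x5 with:
  2.1x1 + 1.5x2 + 2.7x3 + 1.7x4 + 0.1x5 ≥ 4.2   (iron)
  74x1 + 124x2 + 36x3 + 50x4 + 362x5 ≥ 791   (calcium)
  5.9x1 + 3.5x2 + 11.7x3 ≥ 13.9   (fibre)
  9x1 + 4x2 + 11x3 + 12x4 + 12x5 ≥ 7   (protein)
  x1, x2, x3, x4, x5 ≥ 0.
The minimum-cost mix takes nothing from kale, eggs — only whole-barley bread, black beans, yogurt. Binding constraints: iron, calcium, fibre.
Solving gives x1 = 1.087, x3 = 0.6401, x5 = 1.899.
Hence cost = 0.46·1.087 + 0.59·0.6401 + 0.84·1.899 = $2.4728.

$2.47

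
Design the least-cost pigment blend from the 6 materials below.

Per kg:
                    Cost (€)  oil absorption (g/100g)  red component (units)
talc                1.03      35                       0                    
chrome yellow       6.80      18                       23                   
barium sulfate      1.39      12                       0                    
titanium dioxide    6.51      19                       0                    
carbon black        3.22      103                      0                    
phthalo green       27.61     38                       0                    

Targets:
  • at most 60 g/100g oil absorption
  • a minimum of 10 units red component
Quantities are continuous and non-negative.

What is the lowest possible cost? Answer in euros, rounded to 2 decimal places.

Set it up as a linear program. Let x1 = kg of talc, x2 = kg of chrome yellow, x3 = kg of barium sulfate, x4 = kg of titanium dioxide, x5 = kg of carbon black, x6 = kg of phthalo green.
Minimise 1.03x1 + 6.8x2 + 1.39x3 + 6.51x4 + 3.22x5 + 27.61x6 with:
  35x1 + 18x2 + 12x3 + 19x4 + 103x5 + 38x6 ≤ 60   (oil absorption)
  23x2 ≥ 10   (red component)
  x1, x2, x3, x4, x5, x6 ≥ 0.
The minimum-cost mix takes nothing from talc, barium sulfate, titanium dioxide, carbon black, phthalo green — only chrome yellow. There the red component constraint is tight.
So chrome yellow = 0.4348 kg.
Hence cost = 6.8·0.4348 = €2.9566.

€2.96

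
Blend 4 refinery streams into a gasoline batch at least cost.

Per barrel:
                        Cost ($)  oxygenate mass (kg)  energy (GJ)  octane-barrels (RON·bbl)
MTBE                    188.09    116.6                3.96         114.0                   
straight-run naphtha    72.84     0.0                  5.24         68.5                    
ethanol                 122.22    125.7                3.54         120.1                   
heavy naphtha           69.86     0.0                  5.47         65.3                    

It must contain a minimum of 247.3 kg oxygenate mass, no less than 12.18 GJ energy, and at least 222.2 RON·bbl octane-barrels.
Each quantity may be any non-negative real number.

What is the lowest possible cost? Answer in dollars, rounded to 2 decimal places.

Let x1 = barrels of MTBE, x2 = barrels of straight-run naphtha, x3 = barrels of ethanol, x4 = barrels of heavy naphtha.
Minimize 188.09x1 + 72.84x2 + 122.22x3 + 69.86x4 with:
  116.6x1 + 125.7x3 ≥ 247.3   (oxygenate mass)
  3.96x1 + 5.24x2 + 3.54x3 + 5.47x4 ≥ 12.18   (energy)
  114x1 + 68.5x2 + 120.1x3 + 65.3x4 ≥ 222.2   (octane-barrels)
  x1, x2, x3, x4 ≥ 0.
The minimum-cost mix takes nothing from MTBE, straight-run naphtha — only ethanol, heavy naphtha. There the oxygenate mass and energy constraints are tight.
That vertex is x3 = 1.96738, x4 = 0.953467.
Objective = 122.22·1.96738 + 69.86·0.953467 = 307.0624.

$307.06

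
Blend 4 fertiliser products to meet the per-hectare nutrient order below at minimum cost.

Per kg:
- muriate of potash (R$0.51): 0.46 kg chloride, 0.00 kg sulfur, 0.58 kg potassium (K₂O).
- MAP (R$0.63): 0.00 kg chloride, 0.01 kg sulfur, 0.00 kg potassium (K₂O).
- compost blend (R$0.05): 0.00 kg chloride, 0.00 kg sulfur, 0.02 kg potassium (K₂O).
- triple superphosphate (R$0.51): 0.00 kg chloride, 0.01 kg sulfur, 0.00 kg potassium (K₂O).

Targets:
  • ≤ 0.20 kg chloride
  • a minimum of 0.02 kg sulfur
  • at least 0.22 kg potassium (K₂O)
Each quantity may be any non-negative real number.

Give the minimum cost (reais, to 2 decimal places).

Treat it as an LP. Let x1 = kg of muriate of potash, x2 = kg of MAP, x3 = kg of compost blend, x4 = kg of triple superphosphate.
Minimise 0.51x1 + 0.63x2 + 0.05x3 + 0.51x4 s.t.:
  0.46x1 ≤ 0.2   (chloride)
  0.01x2 + 0.01x4 ≥ 0.02   (sulfur)
  0.58x1 + 0.02x3 ≥ 0.22   (potassium (K₂O))
  x1, x2, x3, x4 ≥ 0.
The cheapest feasible vertex uses only muriate of potash, triple superphosphate; MAP, compost blend are not used. Binding constraints: sulfur and potassium (K₂O).
Solving gives x1 = 0.3793, x4 = 2.
Objective = 0.51·0.3793 + 0.51·2 = 1.2134.

R$1.21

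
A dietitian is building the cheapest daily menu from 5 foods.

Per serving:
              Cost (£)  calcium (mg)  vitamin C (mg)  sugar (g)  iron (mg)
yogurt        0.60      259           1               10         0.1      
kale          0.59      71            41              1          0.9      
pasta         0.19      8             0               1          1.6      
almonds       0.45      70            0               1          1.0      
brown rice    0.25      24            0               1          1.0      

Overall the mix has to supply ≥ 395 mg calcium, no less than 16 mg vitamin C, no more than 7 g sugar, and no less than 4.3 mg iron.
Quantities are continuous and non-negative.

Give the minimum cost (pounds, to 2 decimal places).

£2.36

Let x1 = servings of yogurt, x2 = servings of kale, x3 = servings of pasta, x4 = servings of almonds, x5 = servings of brown rice.
Minimise 0.6x1 + 0.59x2 + 0.19x3 + 0.45x4 + 0.25x5 s.t.:
  259x1 + 71x2 + 8x3 + 70x4 + 24x5 ≥ 395   (calcium)
  1x1 + 41x2 ≥ 16   (vitamin C)
  10x1 + 1x2 + 1x3 + 1x4 + 1x5 ≤ 7   (sugar)
  0.1x1 + 0.9x2 + 1.6x3 + 1x4 + 1x5 ≥ 4.3   (iron)
  x1, x2, x3, x4, x5 ≥ 0.
The cheapest feasible vertex uses only yogurt, kale, almonds; pasta, brown rice are not used. There the calcium, vitamin C, sugar constraints are tight.
Solving gives x1 = 0.2163, x2 = 0.385, x4 = 4.452.
Total cost: 0.6·0.2163 + 0.59·0.385 + 0.45·4.452 = 2.3603.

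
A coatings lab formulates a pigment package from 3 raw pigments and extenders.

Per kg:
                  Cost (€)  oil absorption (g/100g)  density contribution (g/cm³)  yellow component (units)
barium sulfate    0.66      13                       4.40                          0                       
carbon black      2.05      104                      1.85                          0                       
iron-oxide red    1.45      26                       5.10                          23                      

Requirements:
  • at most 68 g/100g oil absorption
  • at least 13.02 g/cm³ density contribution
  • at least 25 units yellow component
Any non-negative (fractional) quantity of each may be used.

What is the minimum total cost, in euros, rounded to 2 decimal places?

Let x1 = kg of barium sulfate, x2 = kg of carbon black, x3 = kg of iron-oxide red.
Minimise 0.66x1 + 2.05x2 + 1.45x3 s.t.:
  13x1 + 104x2 + 26x3 ≤ 68   (oil absorption)
  4.4x1 + 1.85x2 + 5.1x3 ≥ 13.02   (density contribution)
  23x3 ≥ 25   (yellow component)
  x1, x2, x3 ≥ 0.
The minimum-cost mix takes nothing from carbon black — only barium sulfate, iron-oxide red. There the density contribution and yellow component constraints are tight.
That vertex is x1 = 1.699, x3 = 1.087.
Total cost: 0.66·1.699 + 1.45·1.087 = 2.6975.

€2.70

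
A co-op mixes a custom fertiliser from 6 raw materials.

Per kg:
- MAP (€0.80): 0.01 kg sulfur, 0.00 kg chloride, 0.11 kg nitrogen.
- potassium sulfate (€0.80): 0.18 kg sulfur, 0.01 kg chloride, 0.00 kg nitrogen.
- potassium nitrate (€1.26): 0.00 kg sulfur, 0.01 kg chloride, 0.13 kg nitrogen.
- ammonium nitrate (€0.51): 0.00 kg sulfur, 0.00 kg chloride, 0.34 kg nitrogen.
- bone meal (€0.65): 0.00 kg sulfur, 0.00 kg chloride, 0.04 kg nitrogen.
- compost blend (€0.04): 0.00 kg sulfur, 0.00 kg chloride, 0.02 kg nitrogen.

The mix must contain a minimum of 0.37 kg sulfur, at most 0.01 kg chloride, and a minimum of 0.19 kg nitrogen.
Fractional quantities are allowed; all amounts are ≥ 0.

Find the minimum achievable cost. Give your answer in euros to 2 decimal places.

Let x1 = kg of MAP, x2 = kg of potassium sulfate, x3 = kg of potassium nitrate, x4 = kg of ammonium nitrate, x5 = kg of bone meal, x6 = kg of compost blend.
Minimize 0.8x1 + 0.8x2 + 1.26x3 + 0.51x4 + 0.65x5 + 0.04x6 subject to:
  0.01x1 + 0.18x2 ≥ 0.37   (sulfur)
  0.01x2 + 0.01x3 ≤ 0.01   (chloride)
  0.11x1 + 0.13x3 + 0.34x4 + 0.04x5 + 0.02x6 ≥ 0.19   (nitrogen)
  x1, x2, x3, x4, x5, x6 ≥ 0.
At the optimum only MAP, potassium sulfate are positive (potassium nitrate, ammonium nitrate, bone meal, compost blend = 0). There the sulfur and chloride constraints are tight.
Optimal quantities: MAP = 19 kg, potassium sulfate = 1 kg.
Total cost: 0.8·19 + 0.8·1 = 16.0000.

€16.00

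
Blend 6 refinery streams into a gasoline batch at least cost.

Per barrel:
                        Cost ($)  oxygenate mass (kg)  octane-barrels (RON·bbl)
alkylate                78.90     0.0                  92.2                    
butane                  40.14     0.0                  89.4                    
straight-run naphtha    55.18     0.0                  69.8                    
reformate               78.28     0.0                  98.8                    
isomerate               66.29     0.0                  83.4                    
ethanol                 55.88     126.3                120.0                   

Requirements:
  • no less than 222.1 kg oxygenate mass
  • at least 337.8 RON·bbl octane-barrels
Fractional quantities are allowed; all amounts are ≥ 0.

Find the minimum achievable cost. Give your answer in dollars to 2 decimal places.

Let x1 = barrels of alkylate, x2 = barrels of butane, x3 = barrels of straight-run naphtha, x4 = barrels of reformate, x5 = barrels of isomerate, x6 = barrels of ethanol.
Minimise 78.9x1 + 40.14x2 + 55.18x3 + 78.28x4 + 66.29x5 + 55.88x6 with:
  126.3x6 ≥ 222.1   (oxygenate mass)
  92.2x1 + 89.4x2 + 69.8x3 + 98.8x4 + 83.4x5 + 120x6 ≥ 337.8   (octane-barrels)
  x1, x2, x3, x4, x5, x6 ≥ 0.
At the optimum only butane, ethanol are positive (alkylate, straight-run naphtha, reformate, isomerate = 0). Binding constraints: oxygenate mass and octane-barrels.
Solving gives x2 = 1.4181, x6 = 1.7585.
Objective = 40.14·1.4181 + 55.88·1.7585 = 155.1875.

$155.19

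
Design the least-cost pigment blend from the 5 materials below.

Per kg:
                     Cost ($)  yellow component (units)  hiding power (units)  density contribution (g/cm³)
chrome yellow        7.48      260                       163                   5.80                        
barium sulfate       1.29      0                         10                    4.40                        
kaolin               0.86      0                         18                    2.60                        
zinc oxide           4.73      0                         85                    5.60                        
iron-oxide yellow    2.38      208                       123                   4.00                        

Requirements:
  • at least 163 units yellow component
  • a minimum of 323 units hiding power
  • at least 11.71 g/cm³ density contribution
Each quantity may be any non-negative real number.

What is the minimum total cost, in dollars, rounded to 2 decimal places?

Set it up as a linear program. Let x1 = kg of chrome yellow, x2 = kg of barium sulfate, x3 = kg of kaolin, x4 = kg of zinc oxide, x5 = kg of iron-oxide yellow.
Minimise 7.48x1 + 1.29x2 + 0.86x3 + 4.73x4 + 2.38x5 subject to:
  260x1 + 208x5 ≥ 163   (yellow component)
  163x1 + 10x2 + 18x3 + 85x4 + 123x5 ≥ 323   (hiding power)
  5.8x1 + 4.4x2 + 2.6x3 + 5.6x4 + 4x5 ≥ 11.71   (density contribution)
  x1, x2, x3, x4, x5 ≥ 0.
The cheapest feasible vertex uses only kaolin, iron-oxide yellow; chrome yellow, barium sulfate, zinc oxide are not used. The hiding power and density contribution requirements are met with equality.
Optimal quantities: kaolin = 0.5986 kg, iron-oxide yellow = 2.538 kg.
Hence cost = 0.86·0.5986 + 2.38·2.538 = $6.5552.

$6.56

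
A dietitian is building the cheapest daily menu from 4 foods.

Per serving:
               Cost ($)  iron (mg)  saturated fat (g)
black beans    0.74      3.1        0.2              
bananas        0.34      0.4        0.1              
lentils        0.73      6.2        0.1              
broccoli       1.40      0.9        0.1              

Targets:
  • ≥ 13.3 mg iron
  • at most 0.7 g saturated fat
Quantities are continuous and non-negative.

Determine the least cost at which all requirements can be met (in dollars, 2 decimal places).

$1.57

Set it up as a linear program. Let x1 = servings of black beans, x2 = servings of bananas, x3 = servings of lentils, x4 = servings of broccoli.
Minimise 0.74x1 + 0.34x2 + 0.73x3 + 1.4x4 subject to:
  3.1x1 + 0.4x2 + 6.2x3 + 0.9x4 ≥ 13.3   (iron)
  0.2x1 + 0.1x2 + 0.1x3 + 0.1x4 ≤ 0.7   (saturated fat)
  x1, x2, x3, x4 ≥ 0.
The minimum-cost mix takes nothing from black beans, bananas, broccoli — only lentils. The iron requirement is met with equality.
Solving gives x3 = 2.145.
Cost = 0.73·2.145 = 1.5659.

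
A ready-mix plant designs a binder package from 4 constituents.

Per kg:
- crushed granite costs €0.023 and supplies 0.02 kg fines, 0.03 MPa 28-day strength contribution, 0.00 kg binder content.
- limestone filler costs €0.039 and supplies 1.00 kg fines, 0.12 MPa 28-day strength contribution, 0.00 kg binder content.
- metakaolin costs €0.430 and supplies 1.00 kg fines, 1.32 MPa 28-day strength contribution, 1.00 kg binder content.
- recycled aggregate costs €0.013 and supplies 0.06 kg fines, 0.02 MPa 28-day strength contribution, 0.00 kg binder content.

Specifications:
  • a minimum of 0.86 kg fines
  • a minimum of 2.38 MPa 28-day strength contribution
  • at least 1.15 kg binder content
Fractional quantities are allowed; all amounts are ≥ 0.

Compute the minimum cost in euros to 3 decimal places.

Treat it as an LP. Let x1 = kg of crushed granite, x2 = kg of limestone filler, x3 = kg of metakaolin, x4 = kg of recycled aggregate.
Minimize 0.023x1 + 0.039x2 + 0.43x3 + 0.013x4 s.t.:
  0.02x1 + 1x2 + 1x3 + 0.06x4 ≥ 0.86   (fines)
  0.03x1 + 0.12x2 + 1.32x3 + 0.02x4 ≥ 2.38   (28-day strength contribution)
  1x3 ≥ 1.15   (binder content)
  x1, x2, x3, x4 ≥ 0.
The optimal basis is {limestone filler, metakaolin}; crushed granite, recycled aggregate drop out. The 28-day strength contribution and binder content requirements are met with equality.
Solving gives x2 = 7.183, x3 = 1.15.
Total cost: 0.039·7.183 + 0.43·1.15 = 0.77464.

€0.775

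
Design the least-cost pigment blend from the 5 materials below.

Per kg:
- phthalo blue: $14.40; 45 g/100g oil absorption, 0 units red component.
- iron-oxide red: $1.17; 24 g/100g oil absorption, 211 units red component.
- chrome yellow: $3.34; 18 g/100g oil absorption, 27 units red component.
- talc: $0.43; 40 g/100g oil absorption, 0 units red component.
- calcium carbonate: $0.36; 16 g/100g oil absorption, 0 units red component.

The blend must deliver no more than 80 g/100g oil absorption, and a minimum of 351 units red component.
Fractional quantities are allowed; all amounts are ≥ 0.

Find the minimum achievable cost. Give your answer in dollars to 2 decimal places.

This is a linear program. Let x1 = kg of phthalo blue, x2 = kg of iron-oxide red, x3 = kg of chrome yellow, x4 = kg of talc, x5 = kg of calcium carbonate.
Minimize 14.4x1 + 1.17x2 + 3.34x3 + 0.43x4 + 0.36x5 subject to:
  45x1 + 24x2 + 18x3 + 40x4 + 16x5 ≤ 80   (oil absorption)
  211x2 + 27x3 ≥ 351   (red component)
  x1, x2, x3, x4, x5 ≥ 0.
At the optimum only iron-oxide red is positive (phthalo blue, chrome yellow, talc, calcium carbonate = 0). The red component requirement is met with equality.
Optimal quantities: iron-oxide red = 1.664 kg.
Objective = 1.17·1.664 = 1.9469.

$1.95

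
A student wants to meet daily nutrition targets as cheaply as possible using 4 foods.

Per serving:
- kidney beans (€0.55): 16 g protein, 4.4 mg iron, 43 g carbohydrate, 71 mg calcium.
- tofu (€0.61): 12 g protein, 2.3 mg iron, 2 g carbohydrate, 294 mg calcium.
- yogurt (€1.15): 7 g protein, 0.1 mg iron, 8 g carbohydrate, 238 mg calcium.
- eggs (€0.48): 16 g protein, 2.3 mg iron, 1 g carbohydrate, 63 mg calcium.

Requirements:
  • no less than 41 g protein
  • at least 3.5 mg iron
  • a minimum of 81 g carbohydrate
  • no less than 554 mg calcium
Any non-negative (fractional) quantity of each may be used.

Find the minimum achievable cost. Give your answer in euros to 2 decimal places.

€1.88

Set it up as a linear program. Let x1 = servings of kidney beans, x2 = servings of tofu, x3 = servings of yogurt, x4 = servings of eggs.
min 0.55x1 + 0.61x2 + 1.15x3 + 0.48x4 s.t.:
  16x1 + 12x2 + 7x3 + 16x4 ≥ 41   (protein)
  4.4x1 + 2.3x2 + 0.1x3 + 2.3x4 ≥ 3.5   (iron)
  43x1 + 2x2 + 8x3 + 1x4 ≥ 81   (carbohydrate)
  71x1 + 294x2 + 238x3 + 63x4 ≥ 554   (calcium)
  x1, x2, x3, x4 ≥ 0.
The cheapest feasible vertex uses only kidney beans, tofu; yogurt, eggs are not used. Binding constraints: carbohydrate and calcium.
So kidney beans = 1.816 servings, tofu = 1.446 servings.
Objective = 0.55·1.816 + 0.61·1.446 = 1.8809.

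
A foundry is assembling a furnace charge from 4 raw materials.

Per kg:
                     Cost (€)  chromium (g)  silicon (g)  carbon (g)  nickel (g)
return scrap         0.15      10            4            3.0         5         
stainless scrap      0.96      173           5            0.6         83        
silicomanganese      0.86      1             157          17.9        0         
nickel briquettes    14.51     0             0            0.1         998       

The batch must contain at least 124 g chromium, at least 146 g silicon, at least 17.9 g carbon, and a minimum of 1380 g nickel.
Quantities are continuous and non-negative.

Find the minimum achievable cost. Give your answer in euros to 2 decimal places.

€16.33

This is a linear program. Let x1 = kg of return scrap, x2 = kg of stainless scrap, x3 = kg of silicomanganese, x4 = kg of nickel briquettes.
Minimise 0.15x1 + 0.96x2 + 0.86x3 + 14.51x4 with:
  10x1 + 173x2 + 1x3 ≥ 124   (chromium)
  4x1 + 5x2 + 157x3 ≥ 146   (silicon)
  3x1 + 0.6x2 + 17.9x3 + 0.1x4 ≥ 17.9   (carbon)
  5x1 + 83x2 + 998x4 ≥ 1380   (nickel)
  x1, x2, x3, x4 ≥ 0.
The minimum-cost mix takes nothing from nickel briquettes — only return scrap, stainless scrap, silicomanganese. Binding constraints: silicon, carbon, nickel.
So return scrap = 0.2975 kg, stainless scrap = 16.61 kg, silicomanganese = 0.3934 kg.
Total cost: 0.15·0.2975 + 0.96·16.61 + 0.86·0.3934 = 16.3285.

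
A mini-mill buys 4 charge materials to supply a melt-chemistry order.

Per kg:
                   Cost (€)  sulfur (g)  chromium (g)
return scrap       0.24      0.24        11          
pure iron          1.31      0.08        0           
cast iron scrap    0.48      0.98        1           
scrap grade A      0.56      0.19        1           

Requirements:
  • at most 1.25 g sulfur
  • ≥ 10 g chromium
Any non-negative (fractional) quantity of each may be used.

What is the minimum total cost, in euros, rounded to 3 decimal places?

Treat it as an LP. Let x1 = kg of return scrap, x2 = kg of pure iron, x3 = kg of cast iron scrap, x4 = kg of scrap grade A.
Minimise 0.24x1 + 1.31x2 + 0.48x3 + 0.56x4 s.t.:
  0.24x1 + 0.08x2 + 0.98x3 + 0.19x4 ≤ 1.25   (sulfur)
  11x1 + 1x3 + 1x4 ≥ 10   (chromium)
  x1, x2, x3, x4 ≥ 0.
The minimum-cost mix takes nothing from pure iron, cast iron scrap, scrap grade A — only return scrap. The chromium requirement is met with equality.
Solving gives x1 = 0.9091.
Hence cost = 0.24·0.9091 = €0.21818.

€0.218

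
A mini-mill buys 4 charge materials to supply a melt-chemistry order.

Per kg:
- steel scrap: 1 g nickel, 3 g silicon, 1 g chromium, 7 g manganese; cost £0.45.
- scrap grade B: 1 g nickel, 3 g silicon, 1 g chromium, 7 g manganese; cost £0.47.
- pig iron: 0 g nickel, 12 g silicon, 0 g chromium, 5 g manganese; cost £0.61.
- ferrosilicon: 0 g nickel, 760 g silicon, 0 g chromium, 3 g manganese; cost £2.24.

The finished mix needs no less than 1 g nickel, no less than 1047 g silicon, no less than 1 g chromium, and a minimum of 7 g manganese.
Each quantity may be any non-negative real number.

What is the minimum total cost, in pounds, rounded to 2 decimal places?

Set it up as a linear program. Let x1 = kg of steel scrap, x2 = kg of scrap grade B, x3 = kg of pig iron, x4 = kg of ferrosilicon.
min 0.45x1 + 0.47x2 + 0.61x3 + 2.24x4 with:
  1x1 + 1x2 ≥ 1   (nickel)
  3x1 + 3x2 + 12x3 + 760x4 ≥ 1047   (silicon)
  1x1 + 1x2 ≥ 1   (chromium)
  7x1 + 7x2 + 5x3 + 3x4 ≥ 7   (manganese)
  x1, x2, x3, x4 ≥ 0.
The optimal basis is {steel scrap, ferrosilicon}; scrap grade B, pig iron drop out. The nickel, silicon, chromium requirements are met with equality.
Solving gives x1 = 1, x4 = 1.374.
Objective = 0.45·1 + 2.24·1.374 = 3.5278.

£3.53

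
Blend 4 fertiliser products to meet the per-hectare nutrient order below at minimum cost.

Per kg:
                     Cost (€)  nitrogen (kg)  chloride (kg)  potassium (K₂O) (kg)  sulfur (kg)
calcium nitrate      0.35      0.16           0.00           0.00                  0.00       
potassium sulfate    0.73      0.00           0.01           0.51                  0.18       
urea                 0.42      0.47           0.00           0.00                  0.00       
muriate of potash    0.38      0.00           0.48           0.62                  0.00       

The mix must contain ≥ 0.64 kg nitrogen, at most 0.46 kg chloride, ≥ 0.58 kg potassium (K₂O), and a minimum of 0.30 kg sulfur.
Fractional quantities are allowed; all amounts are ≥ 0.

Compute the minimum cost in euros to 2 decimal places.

€1.79

Set it up as a linear program. Let x1 = kg of calcium nitrate, x2 = kg of potassium sulfate, x3 = kg of urea, x4 = kg of muriate of potash.
min 0.35x1 + 0.73x2 + 0.42x3 + 0.38x4 with:
  0.16x1 + 0.47x3 ≥ 0.64   (nitrogen)
  0.01x2 + 0.48x4 ≤ 0.46   (chloride)
  0.51x2 + 0.62x4 ≥ 0.58   (potassium (K₂O))
  0.18x2 ≥ 0.3   (sulfur)
  x1, x2, x3, x4 ≥ 0.
The cheapest feasible vertex uses only potassium sulfate, urea; calcium nitrate, muriate of potash are not used. Binding constraints: nitrogen and sulfur.
Optimal quantities: potassium sulfate = 1.667 kg, urea = 1.362 kg.
Objective = 0.73·1.667 + 0.42·1.362 = 1.7890.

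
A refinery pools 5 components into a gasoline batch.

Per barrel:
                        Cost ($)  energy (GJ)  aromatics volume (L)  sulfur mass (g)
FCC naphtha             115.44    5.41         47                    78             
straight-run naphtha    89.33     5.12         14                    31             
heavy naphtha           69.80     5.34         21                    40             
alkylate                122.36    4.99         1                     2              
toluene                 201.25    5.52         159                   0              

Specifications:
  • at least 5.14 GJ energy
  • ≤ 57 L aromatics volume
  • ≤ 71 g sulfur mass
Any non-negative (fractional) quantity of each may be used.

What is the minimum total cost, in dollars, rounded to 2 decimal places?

$67.19

Treat it as an LP. Let x1 = barrels of FCC naphtha, x2 = barrels of straight-run naphtha, x3 = barrels of heavy naphtha, x4 = barrels of alkylate, x5 = barrels of toluene.
Minimize 115.44x1 + 89.33x2 + 69.8x3 + 122.36x4 + 201.25x5 with:
  5.41x1 + 5.12x2 + 5.34x3 + 4.99x4 + 5.52x5 ≥ 5.14   (energy)
  47x1 + 14x2 + 21x3 + 1x4 + 159x5 ≤ 57   (aromatics volume)
  78x1 + 31x2 + 40x3 + 2x4 ≤ 71   (sulfur mass)
  x1, x2, x3, x4, x5 ≥ 0.
The optimal basis is {heavy naphtha}; FCC naphtha, straight-run naphtha, alkylate, toluene drop out. The energy requirement is met with equality.
That vertex is x3 = 0.96255.
Objective = 69.8·0.96255 = 67.1860.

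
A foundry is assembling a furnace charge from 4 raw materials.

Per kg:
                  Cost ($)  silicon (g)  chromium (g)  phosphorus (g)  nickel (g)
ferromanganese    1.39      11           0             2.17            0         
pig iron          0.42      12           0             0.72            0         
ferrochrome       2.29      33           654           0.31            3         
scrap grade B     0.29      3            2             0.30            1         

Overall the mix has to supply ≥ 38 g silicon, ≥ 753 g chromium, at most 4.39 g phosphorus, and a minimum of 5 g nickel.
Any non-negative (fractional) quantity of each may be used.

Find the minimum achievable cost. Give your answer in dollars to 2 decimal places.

Let x1 = kg of ferromanganese, x2 = kg of pig iron, x3 = kg of ferrochrome, x4 = kg of scrap grade B.
min 1.39x1 + 0.42x2 + 2.29x3 + 0.29x4 subject to:
  11x1 + 12x2 + 33x3 + 3x4 ≥ 38   (silicon)
  654x3 + 2x4 ≥ 753   (chromium)
  2.17x1 + 0.72x2 + 0.31x3 + 0.3x4 ≤ 4.39   (phosphorus)
  3x3 + 1x4 ≥ 5   (nickel)
  x1, x2, x3, x4 ≥ 0.
The optimal basis is {ferrochrome, scrap grade B}; ferromanganese, pig iron drop out. Binding constraints: chromium and nickel.
So ferrochrome = 1.147 kg, scrap grade B = 1.56 kg.
Objective = 2.29·1.147 + 0.29·1.56 = 3.0790.

$3.08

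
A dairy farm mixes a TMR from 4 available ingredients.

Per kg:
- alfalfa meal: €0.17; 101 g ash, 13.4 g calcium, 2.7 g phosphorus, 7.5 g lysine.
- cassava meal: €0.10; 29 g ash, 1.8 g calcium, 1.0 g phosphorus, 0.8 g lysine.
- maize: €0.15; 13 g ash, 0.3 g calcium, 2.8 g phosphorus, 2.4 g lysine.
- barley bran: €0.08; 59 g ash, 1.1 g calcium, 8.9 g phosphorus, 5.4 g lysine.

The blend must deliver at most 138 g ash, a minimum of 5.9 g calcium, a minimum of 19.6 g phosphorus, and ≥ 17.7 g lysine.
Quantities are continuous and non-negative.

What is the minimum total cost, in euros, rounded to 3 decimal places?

Set it up as a linear program. Let x1 = kg of alfalfa meal, x2 = kg of cassava meal, x3 = kg of maize, x4 = kg of barley bran.
Minimise 0.17x1 + 0.1x2 + 0.15x3 + 0.08x4 subject to:
  101x1 + 29x2 + 13x3 + 59x4 ≤ 138   (ash)
  13.4x1 + 1.8x2 + 0.3x3 + 1.1x4 ≥ 5.9   (calcium)
  2.7x1 + 1x2 + 2.8x3 + 8.9x4 ≥ 19.6   (phosphorus)
  7.5x1 + 0.8x2 + 2.4x3 + 5.4x4 ≥ 17.7   (lysine)
  x1, x2, x3, x4 ≥ 0.
At the optimum only alfalfa meal, maize, barley bran are positive (cassava meal = 0). The ash, calcium, lysine requirements are met with equality.
That vertex is x1 = 0.266, x3 = 4.572, x4 = 0.8761.
Hence cost = 0.17·0.266 + 0.15·4.572 + 0.08·0.8761 = €0.80111.

€0.801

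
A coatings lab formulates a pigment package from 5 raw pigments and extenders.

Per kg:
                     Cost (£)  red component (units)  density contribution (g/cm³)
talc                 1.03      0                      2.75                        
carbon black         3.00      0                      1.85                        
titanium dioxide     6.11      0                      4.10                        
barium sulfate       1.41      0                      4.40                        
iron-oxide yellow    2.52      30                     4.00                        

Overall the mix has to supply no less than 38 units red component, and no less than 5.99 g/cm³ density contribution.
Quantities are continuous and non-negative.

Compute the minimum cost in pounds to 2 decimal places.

Treat it as an LP. Let x1 = kg of talc, x2 = kg of carbon black, x3 = kg of titanium dioxide, x4 = kg of barium sulfate, x5 = kg of iron-oxide yellow.
min 1.03x1 + 3x2 + 6.11x3 + 1.41x4 + 2.52x5 s.t.:
  30x5 ≥ 38   (red component)
  2.75x1 + 1.85x2 + 4.1x3 + 4.4x4 + 4x5 ≥ 5.99   (density contribution)
  x1, x2, x3, x4, x5 ≥ 0.
At the optimum only barium sulfate, iron-oxide yellow are positive (talc, carbon black, titanium dioxide = 0). The red component and density contribution requirements are met with equality.
Solving gives x4 = 0.2098, x5 = 1.267.
Hence cost = 1.41·0.2098 + 2.52·1.267 = £3.4887.

£3.49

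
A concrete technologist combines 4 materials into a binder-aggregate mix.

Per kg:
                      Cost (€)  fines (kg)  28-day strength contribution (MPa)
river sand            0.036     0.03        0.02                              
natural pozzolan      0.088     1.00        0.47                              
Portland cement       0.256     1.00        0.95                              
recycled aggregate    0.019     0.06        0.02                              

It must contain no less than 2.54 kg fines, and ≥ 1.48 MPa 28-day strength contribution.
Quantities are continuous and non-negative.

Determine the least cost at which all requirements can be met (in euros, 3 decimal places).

€0.277

Let x1 = kg of river sand, x2 = kg of natural pozzolan, x3 = kg of Portland cement, x4 = kg of recycled aggregate.
Minimize 0.036x1 + 0.088x2 + 0.256x3 + 0.019x4 with:
  0.03x1 + 1x2 + 1x3 + 0.06x4 ≥ 2.54   (fines)
  0.02x1 + 0.47x2 + 0.95x3 + 0.02x4 ≥ 1.48   (28-day strength contribution)
  x1, x2, x3, x4 ≥ 0.
The cheapest feasible vertex uses only natural pozzolan; river sand, Portland cement, recycled aggregate are not used. The 28-day strength contribution requirement is met with equality.
So natural pozzolan = 3.149 kg.
Objective = 0.088·3.149 = 0.27711.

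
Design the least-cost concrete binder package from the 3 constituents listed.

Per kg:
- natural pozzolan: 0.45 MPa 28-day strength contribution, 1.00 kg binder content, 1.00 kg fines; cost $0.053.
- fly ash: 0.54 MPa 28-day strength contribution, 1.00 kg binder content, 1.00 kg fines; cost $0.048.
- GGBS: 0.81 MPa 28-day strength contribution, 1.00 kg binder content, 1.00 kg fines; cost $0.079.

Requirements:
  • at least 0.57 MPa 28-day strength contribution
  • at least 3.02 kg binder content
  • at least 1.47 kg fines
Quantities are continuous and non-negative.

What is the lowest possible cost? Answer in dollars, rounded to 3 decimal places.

$0.145

Treat it as an LP. Let x1 = kg of natural pozzolan, x2 = kg of fly ash, x3 = kg of GGBS.
min 0.053x1 + 0.048x2 + 0.079x3 subject to:
  0.45x1 + 0.54x2 + 0.81x3 ≥ 0.57   (28-day strength contribution)
  1x1 + 1x2 + 1x3 ≥ 3.02   (binder content)
  1x1 + 1x2 + 1x3 ≥ 1.47   (fines)
  x1, x2, x3 ≥ 0.
At the optimum only fly ash is positive (natural pozzolan, GGBS = 0). There the binder content constraint is tight.
So fly ash = 3.02 kg.
Total cost: 0.048·3.02 = 0.14496.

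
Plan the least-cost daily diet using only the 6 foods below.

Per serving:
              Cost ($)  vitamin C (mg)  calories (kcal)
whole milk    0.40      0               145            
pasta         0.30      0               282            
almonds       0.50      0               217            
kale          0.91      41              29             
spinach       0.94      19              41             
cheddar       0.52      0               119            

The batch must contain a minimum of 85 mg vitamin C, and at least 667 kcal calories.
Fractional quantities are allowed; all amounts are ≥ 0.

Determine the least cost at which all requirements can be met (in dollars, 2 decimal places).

$2.53

This is a linear program. Let x1 = servings of whole milk, x2 = servings of pasta, x3 = servings of almonds, x4 = servings of kale, x5 = servings of spinach, x6 = servings of cheddar.
min 0.4x1 + 0.3x2 + 0.5x3 + 0.91x4 + 0.94x5 + 0.52x6 s.t.:
  41x4 + 19x5 ≥ 85   (vitamin C)
  145x1 + 282x2 + 217x3 + 29x4 + 41x5 + 119x6 ≥ 667   (calories)
  x1, x2, x3, x4, x5, x6 ≥ 0.
At the optimum only pasta, kale are positive (whole milk, almonds, spinach, cheddar = 0). The vitamin C and calories requirements are met with equality.
Solving gives x2 = 2.152, x4 = 2.073.
Cost = 0.3·2.152 + 0.91·2.073 = 2.5320.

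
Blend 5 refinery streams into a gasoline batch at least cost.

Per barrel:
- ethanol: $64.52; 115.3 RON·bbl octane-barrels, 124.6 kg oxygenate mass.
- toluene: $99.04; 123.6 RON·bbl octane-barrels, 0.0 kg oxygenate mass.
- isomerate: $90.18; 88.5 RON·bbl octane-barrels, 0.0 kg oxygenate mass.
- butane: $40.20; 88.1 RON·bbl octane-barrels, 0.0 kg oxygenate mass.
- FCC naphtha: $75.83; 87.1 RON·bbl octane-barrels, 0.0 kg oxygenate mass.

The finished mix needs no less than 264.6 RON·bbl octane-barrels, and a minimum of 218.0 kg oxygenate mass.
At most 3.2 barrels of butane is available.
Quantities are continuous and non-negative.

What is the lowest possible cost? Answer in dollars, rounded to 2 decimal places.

Set it up as a linear program. Let x1 = barrels of ethanol, x2 = barrels of toluene, x3 = barrels of isomerate, x4 = barrels of butane, x5 = barrels of FCC naphtha.
Minimize 64.52x1 + 99.04x2 + 90.18x3 + 40.2x4 + 75.83x5 subject to:
  115.3x1 + 123.6x2 + 88.5x3 + 88.1x4 + 87.1x5 ≥ 264.6   (octane-barrels)
  124.6x1 ≥ 218   (oxygenate mass)
  x4 ≤ 3.2
  x1, x2, x3, x4, x5 ≥ 0.
At the optimum only ethanol, butane are positive (toluene, isomerate, FCC naphtha = 0). There the octane-barrels and oxygenate mass constraints are tight.
That vertex is x1 = 1.7496, x4 = 0.71364.
Hence cost = 64.52·1.7496 + 40.2·0.71364 = $141.5725.

$141.57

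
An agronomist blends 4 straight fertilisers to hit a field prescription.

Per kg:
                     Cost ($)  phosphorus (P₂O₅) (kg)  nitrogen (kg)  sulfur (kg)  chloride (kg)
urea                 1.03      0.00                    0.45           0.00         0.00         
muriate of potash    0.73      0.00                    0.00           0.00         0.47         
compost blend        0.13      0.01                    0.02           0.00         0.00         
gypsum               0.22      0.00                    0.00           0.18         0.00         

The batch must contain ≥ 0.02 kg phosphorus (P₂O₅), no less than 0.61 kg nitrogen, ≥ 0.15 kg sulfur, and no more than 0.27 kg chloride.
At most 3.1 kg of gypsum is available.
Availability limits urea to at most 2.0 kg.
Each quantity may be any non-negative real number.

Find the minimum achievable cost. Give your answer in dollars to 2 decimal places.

Let x1 = kg of urea, x2 = kg of muriate of potash, x3 = kg of compost blend, x4 = kg of gypsum.
min 1.03x1 + 0.73x2 + 0.13x3 + 0.22x4 s.t.:
  0.01x3 ≥ 0.02   (phosphorus (P₂O₅))
  0.45x1 + 0.02x3 ≥ 0.61   (nitrogen)
  0.18x4 ≥ 0.15   (sulfur)
  0.47x2 ≤ 0.27   (chloride)
  x4 ≤ 3.1
  x1 ≤ 2
  x1, x2, x3, x4 ≥ 0.
The minimum-cost mix takes nothing from muriate of potash — only urea, compost blend, gypsum. The phosphorus (P₂O₅), nitrogen, sulfur requirements are met with equality.
Optimal quantities: urea = 1.267 kg, compost blend = 2 kg, gypsum = 0.8333 kg.
Objective = 1.03·1.267 + 0.13·2 + 0.22·0.8333 = 1.7483.

$1.75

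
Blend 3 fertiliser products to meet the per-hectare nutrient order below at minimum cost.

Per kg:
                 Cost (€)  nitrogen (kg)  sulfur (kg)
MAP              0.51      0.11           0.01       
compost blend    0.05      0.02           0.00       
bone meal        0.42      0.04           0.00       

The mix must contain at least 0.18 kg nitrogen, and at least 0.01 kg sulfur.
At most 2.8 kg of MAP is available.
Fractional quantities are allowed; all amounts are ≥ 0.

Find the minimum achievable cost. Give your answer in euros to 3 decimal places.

€0.685

Let x1 = kg of MAP, x2 = kg of compost blend, x3 = kg of bone meal.
Minimise 0.51x1 + 0.05x2 + 0.42x3 with:
  0.11x1 + 0.02x2 + 0.04x3 ≥ 0.18   (nitrogen)
  0.01x1 ≥ 0.01   (sulfur)
  x1 ≤ 2.8
  x1, x2, x3 ≥ 0.
The minimum-cost mix takes nothing from bone meal — only MAP, compost blend. Binding constraints: nitrogen and sulfur.
So MAP = 1 kg, compost blend = 3.5 kg.
Total cost: 0.51·1 + 0.05·3.5 = 0.68500.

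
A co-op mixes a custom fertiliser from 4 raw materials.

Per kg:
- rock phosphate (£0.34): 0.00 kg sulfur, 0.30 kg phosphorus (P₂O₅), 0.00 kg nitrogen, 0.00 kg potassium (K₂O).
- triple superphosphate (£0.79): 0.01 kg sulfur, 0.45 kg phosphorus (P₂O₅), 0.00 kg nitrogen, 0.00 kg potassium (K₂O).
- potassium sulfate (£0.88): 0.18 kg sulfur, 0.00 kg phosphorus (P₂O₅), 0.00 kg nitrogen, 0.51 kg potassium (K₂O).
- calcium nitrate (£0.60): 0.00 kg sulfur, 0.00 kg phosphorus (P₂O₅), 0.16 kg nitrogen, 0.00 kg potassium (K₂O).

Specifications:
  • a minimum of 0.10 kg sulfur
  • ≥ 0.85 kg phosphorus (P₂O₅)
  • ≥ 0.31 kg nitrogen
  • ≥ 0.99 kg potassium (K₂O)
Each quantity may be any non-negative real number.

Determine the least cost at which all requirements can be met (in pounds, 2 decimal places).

This is a linear program. Let x1 = kg of rock phosphate, x2 = kg of triple superphosphate, x3 = kg of potassium sulfate, x4 = kg of calcium nitrate.
min 0.34x1 + 0.79x2 + 0.88x3 + 0.6x4 s.t.:
  0.01x2 + 0.18x3 ≥ 0.1   (sulfur)
  0.3x1 + 0.45x2 ≥ 0.85   (phosphorus (P₂O₅))
  0.16x4 ≥ 0.31   (nitrogen)
  0.51x3 ≥ 0.99   (potassium (K₂O))
  x1, x2, x3, x4 ≥ 0.
At the optimum only rock phosphate, potassium sulfate, calcium nitrate are positive (triple superphosphate = 0). There the phosphorus (P₂O₅), nitrogen, potassium (K₂O) constraints are tight.
Optimal quantities: rock phosphate = 2.833 kg, potassium sulfate = 1.941 kg, calcium nitrate = 1.938 kg.
Objective = 0.34·2.833 + 0.88·1.941 + 0.6·1.938 = 3.8341.

£3.83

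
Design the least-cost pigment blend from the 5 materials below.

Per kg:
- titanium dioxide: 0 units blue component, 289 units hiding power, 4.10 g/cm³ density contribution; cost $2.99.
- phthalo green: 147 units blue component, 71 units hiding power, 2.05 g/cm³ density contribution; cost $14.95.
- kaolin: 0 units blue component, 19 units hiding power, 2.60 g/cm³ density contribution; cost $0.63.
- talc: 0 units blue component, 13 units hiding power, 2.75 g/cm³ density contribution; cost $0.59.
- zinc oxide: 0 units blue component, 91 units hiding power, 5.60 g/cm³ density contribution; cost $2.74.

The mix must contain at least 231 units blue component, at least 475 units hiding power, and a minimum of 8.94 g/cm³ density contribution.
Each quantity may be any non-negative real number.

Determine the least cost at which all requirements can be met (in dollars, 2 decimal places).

Treat it as an LP. Let x1 = kg of titanium dioxide, x2 = kg of phthalo green, x3 = kg of kaolin, x4 = kg of talc, x5 = kg of zinc oxide.
min 2.99x1 + 14.95x2 + 0.63x3 + 0.59x4 + 2.74x5 with:
  147x2 ≥ 231   (blue component)
  289x1 + 71x2 + 19x3 + 13x4 + 91x5 ≥ 475   (hiding power)
  4.1x1 + 2.05x2 + 2.6x3 + 2.75x4 + 5.6x5 ≥ 8.94   (density contribution)
  x1, x2, x3, x4, x5 ≥ 0.
The cheapest feasible vertex uses only titanium dioxide, phthalo green, talc; kaolin, zinc oxide are not used. There the blue component, hiding power, density contribution constraints are tight.
So titanium dioxide = 1.248 kg, phthalo green = 1.571 kg, talc = 0.2193 kg.
Cost = 2.99·1.248 + 14.95·1.571 + 0.59·0.2193 = 27.3474.

$27.35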